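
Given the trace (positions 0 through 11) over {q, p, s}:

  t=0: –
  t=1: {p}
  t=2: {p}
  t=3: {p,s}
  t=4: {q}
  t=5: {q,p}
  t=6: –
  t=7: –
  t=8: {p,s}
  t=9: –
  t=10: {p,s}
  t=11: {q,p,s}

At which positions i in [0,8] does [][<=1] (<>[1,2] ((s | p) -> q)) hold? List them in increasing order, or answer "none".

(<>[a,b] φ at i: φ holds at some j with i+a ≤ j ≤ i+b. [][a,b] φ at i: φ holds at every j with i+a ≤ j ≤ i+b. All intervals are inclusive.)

Evaluate at each i in [0,8]:
  i=0: ✗ (fails at j=0)
  i=1: ✗ (fails at j=1)
  i=2: ✓ (all of [2,3])
  i=3: ✓ (all of [3,4])
  i=4: ✓ (all of [4,5])
  i=5: ✓ (all of [5,6])
  i=6: ✓ (all of [6,7])
  i=7: ✓ (all of [7,8])
  i=8: ✓ (all of [8,9])

2, 3, 4, 5, 6, 7, 8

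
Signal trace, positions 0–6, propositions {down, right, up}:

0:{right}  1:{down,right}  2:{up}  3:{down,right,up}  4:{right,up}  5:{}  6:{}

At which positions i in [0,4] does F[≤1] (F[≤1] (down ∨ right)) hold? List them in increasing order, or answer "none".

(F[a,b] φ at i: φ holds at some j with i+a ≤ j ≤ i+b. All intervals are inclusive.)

0, 1, 2, 3, 4

Evaluate at each i in [0,4]:
  i=0: ✓ (witness j=0)
  i=1: ✓ (witness j=1)
  i=2: ✓ (witness j=2)
  i=3: ✓ (witness j=3)
  i=4: ✓ (witness j=4)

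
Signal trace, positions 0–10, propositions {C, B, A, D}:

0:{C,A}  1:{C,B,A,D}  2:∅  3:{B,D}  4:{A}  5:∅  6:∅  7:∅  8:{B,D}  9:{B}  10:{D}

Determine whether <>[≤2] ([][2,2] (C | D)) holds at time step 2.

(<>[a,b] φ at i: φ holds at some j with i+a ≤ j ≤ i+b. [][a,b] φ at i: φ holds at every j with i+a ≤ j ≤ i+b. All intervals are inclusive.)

Does not hold

Check [][2,2] (C | D) at each j in [2,4]:
  j=2: fails at 4
  j=3: fails at 5
  j=4: fails at 6
No position in the window satisfies it → formula fails.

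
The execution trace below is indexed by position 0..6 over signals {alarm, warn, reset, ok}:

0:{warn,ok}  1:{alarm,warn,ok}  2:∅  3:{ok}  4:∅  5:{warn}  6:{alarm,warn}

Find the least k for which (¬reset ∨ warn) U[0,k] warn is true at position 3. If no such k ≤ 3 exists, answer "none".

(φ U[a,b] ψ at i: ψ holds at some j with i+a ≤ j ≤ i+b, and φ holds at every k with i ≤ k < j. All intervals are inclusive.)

2

Need earliest j ≥ 3 with warn, and (¬reset ∨ warn) at every k in [3,j-1].
  j=3: rhs fails.
  j=4: rhs fails.
  j=5: rhs holds; lhs holds on [3,4]. k = 2.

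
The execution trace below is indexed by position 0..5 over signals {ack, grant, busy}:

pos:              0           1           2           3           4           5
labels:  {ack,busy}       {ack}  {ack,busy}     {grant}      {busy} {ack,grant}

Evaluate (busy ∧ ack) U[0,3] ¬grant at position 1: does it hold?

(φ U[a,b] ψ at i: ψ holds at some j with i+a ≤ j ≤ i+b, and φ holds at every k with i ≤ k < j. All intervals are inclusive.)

Need some j in [1,4] with ¬grant, and (busy ∧ ack) at every k in [1,j-1].
  j=1: ¬grant holds; no prefix to check → satisfied.

True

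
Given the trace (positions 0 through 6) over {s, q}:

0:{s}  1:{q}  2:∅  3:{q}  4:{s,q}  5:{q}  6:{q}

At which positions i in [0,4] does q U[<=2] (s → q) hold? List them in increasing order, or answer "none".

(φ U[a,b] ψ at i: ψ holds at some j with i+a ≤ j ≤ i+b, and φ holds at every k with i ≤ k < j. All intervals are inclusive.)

Evaluate at each i in [0,4]:
  i=0: ✗ (lhs fails at k=0 before rhs at j=1)
  i=1: ✓ (rhs at j=1)
  i=2: ✓ (rhs at j=2)
  i=3: ✓ (rhs at j=3)
  i=4: ✓ (rhs at j=4)

1, 2, 3, 4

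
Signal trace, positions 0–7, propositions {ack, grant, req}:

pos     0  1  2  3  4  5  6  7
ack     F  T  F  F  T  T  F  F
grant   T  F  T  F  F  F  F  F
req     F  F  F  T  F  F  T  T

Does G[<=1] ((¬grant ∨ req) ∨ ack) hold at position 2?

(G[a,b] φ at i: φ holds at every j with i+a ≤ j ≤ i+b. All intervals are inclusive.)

No

Check ((¬grant ∨ req) ∨ ack) at every j in [2,3]:
  j=2: false
  j=3: true
Fails at j=2 → formula fails.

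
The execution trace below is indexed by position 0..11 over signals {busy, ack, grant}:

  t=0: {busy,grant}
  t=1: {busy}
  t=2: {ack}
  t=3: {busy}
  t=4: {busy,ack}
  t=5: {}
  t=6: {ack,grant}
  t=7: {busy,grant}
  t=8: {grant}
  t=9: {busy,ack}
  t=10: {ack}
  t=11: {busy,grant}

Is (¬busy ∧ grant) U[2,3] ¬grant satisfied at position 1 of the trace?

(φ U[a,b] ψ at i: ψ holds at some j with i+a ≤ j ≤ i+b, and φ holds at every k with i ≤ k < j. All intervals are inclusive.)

No

Need some j in [3,4] with ¬grant, and (¬busy ∧ grant) at every k in [1,j-1].
  j=3: ¬grant holds, but (¬busy ∧ grant) fails at k=1 → not this j.
  j=4: ¬grant holds, but (¬busy ∧ grant) fails at k=1 → not this j.
No j in the window works → until fails.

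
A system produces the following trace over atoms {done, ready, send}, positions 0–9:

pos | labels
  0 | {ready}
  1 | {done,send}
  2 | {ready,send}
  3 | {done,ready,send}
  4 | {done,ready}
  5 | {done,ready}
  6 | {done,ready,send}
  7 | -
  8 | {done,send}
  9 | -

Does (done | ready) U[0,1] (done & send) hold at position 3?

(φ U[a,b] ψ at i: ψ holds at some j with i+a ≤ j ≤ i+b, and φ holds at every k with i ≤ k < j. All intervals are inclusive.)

Need some j in [3,4] with (done & send), and (done | ready) at every k in [3,j-1].
  j=3: (done & send) holds; no prefix to check → satisfied.

Holds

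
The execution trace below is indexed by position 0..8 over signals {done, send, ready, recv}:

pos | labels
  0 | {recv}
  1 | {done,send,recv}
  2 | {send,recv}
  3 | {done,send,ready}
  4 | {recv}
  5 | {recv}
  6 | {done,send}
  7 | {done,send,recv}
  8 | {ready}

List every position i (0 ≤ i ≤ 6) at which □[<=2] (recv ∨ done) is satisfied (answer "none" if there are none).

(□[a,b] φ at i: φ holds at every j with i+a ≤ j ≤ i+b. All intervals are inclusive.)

Evaluate at each i in [0,6]:
  i=0: ✓ (all of [0,2])
  i=1: ✓ (all of [1,3])
  i=2: ✓ (all of [2,4])
  i=3: ✓ (all of [3,5])
  i=4: ✓ (all of [4,6])
  i=5: ✓ (all of [5,7])
  i=6: ✗ (fails at j=8)

0, 1, 2, 3, 4, 5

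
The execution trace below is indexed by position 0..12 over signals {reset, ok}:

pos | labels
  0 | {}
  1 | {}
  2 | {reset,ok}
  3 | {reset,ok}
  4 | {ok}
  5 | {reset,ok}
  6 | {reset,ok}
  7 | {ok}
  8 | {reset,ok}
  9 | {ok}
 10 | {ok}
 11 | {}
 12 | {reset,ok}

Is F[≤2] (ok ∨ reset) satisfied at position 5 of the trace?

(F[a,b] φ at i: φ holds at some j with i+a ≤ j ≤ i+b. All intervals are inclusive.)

Check (ok ∨ reset) at each j in [5,7]:
  j=5: true
  j=6: true
  j=7: true
Found at j=5 → formula holds.

Yes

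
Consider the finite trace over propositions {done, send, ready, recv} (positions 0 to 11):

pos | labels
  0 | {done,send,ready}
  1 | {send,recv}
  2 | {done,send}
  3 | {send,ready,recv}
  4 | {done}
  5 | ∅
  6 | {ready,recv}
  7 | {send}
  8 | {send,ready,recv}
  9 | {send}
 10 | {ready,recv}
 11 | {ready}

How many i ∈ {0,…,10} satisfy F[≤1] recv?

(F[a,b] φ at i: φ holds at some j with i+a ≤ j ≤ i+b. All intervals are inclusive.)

10

Evaluate at each i in [0,10]:
  i=0: ✓ (witness j=1)
  i=1: ✓ (witness j=1)
  i=2: ✓ (witness j=3)
  i=3: ✓ (witness j=3)
  i=4: ✗ (none in [4,5])
  i=5: ✓ (witness j=6)
  i=6: ✓ (witness j=6)
  i=7: ✓ (witness j=8)
  i=8: ✓ (witness j=8)
  i=9: ✓ (witness j=10)
  i=10: ✓ (witness j=10)
Positions where it holds: {0, 1, 2, 3, 5, 6, 7, 8, 9, 10} → 10.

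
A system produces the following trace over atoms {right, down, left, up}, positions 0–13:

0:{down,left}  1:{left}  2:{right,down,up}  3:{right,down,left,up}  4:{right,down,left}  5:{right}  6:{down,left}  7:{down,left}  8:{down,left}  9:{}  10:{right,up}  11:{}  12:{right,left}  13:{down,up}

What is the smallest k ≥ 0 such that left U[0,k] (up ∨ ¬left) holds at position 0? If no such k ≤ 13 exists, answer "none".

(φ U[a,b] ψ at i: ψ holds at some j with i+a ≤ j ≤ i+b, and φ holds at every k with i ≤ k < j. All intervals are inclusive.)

2

Need earliest j ≥ 0 with (up ∨ ¬left), and left at every k in [0,j-1].
  j=0: rhs fails.
  j=1: rhs fails.
  j=2: rhs holds; lhs holds on [0,1]. k = 2.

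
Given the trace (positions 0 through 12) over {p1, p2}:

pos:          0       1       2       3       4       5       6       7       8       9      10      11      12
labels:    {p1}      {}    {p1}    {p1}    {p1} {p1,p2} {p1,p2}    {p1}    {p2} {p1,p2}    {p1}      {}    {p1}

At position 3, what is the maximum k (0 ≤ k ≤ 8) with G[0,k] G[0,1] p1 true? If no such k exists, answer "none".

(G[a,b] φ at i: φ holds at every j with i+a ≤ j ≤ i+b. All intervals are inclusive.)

G[0,1] p1 must hold from j=3 onward; find where it first fails.
  j=3: holds
  j=4: holds
  j=5: holds
  j=6: holds
  j=7: fails
Holds on [3,6], so largest k = 3.

3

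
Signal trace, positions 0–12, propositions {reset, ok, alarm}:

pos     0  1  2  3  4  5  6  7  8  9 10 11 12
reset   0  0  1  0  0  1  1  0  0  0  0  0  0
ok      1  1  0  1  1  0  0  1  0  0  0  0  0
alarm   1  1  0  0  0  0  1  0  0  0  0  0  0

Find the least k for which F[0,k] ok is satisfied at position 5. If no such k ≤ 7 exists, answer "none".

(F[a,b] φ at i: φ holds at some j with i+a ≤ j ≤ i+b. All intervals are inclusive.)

2

Scan j = 5,6,… for ok:
  j=5: fails
  j=6: fails
  j=7: holds
First hit at j=7, so smallest k = 7-5 = 2.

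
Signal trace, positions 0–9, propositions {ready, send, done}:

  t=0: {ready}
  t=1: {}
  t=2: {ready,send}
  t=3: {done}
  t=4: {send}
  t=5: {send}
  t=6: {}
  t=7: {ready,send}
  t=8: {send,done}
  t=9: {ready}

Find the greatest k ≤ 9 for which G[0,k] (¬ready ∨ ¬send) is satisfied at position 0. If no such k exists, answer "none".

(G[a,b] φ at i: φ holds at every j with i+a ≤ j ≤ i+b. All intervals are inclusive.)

1

(¬ready ∨ ¬send) must hold from j=0 onward; find where it first fails.
  j=0: holds
  j=1: holds
  j=2: fails
Holds on [0,1], so largest k = 1.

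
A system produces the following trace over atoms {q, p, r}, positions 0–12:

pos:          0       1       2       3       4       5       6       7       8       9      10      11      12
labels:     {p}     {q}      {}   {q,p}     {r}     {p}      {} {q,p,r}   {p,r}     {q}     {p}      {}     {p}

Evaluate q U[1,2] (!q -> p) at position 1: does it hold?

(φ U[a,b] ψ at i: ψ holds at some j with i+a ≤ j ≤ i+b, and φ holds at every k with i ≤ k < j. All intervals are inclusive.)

Need some j in [2,3] with (!q -> p), and q at every k in [1,j-1].
  j=2: (!q -> p) false.
  j=3: (!q -> p) holds, but q fails at k=2 → not this j.
No j in the window works → until fails.

No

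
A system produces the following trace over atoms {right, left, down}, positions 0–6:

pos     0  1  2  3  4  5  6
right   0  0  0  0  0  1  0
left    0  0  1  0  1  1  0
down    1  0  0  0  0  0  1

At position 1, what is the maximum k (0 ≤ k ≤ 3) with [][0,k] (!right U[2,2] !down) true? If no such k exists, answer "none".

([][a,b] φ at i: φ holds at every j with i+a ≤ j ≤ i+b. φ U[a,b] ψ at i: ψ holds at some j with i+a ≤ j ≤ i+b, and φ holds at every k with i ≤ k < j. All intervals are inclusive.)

2

(!right U[2,2] !down) must hold from j=1 onward; find where it first fails.
  j=1: holds
  j=2: holds
  j=3: holds
  j=4: fails
Holds on [1,3], so largest k = 2.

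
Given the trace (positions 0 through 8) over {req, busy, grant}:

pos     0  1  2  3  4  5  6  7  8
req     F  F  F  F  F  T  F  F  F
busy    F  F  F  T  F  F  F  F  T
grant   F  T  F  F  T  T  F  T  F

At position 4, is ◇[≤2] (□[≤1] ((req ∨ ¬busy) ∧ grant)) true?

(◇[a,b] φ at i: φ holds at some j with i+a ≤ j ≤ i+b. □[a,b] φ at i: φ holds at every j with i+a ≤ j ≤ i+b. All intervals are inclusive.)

Holds

Check □[≤1] ((req ∨ ¬busy) ∧ grant) at each j in [4,6]:
  j=4: holds on [4,5]
  j=5: fails at 6
  j=6: fails at 6
Found at j=4 → formula holds.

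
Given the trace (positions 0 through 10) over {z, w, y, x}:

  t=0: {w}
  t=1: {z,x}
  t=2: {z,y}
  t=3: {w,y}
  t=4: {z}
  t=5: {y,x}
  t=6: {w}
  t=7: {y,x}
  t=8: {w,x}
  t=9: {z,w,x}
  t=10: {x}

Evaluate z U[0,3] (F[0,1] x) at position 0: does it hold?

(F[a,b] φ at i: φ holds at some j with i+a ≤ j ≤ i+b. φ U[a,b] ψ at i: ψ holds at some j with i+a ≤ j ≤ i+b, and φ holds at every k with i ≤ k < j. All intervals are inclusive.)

True

Need some j in [0,3] with F[0,1] x, and z at every k in [0,j-1].
  j=0: F[0,1] x holds; no prefix to check → satisfied.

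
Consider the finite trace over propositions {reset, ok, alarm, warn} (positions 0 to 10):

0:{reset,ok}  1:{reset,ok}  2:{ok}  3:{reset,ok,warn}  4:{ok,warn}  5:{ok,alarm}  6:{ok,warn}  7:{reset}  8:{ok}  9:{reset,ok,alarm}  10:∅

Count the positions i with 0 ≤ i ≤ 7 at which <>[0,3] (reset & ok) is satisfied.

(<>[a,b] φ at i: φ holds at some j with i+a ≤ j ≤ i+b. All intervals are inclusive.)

6

Evaluate at each i in [0,7]:
  i=0: ✓ (witness j=0)
  i=1: ✓ (witness j=1)
  i=2: ✓ (witness j=3)
  i=3: ✓ (witness j=3)
  i=4: ✗ (none in [4,7])
  i=5: ✗ (none in [5,8])
  i=6: ✓ (witness j=9)
  i=7: ✓ (witness j=9)
Positions where it holds: {0, 1, 2, 3, 6, 7} → 6.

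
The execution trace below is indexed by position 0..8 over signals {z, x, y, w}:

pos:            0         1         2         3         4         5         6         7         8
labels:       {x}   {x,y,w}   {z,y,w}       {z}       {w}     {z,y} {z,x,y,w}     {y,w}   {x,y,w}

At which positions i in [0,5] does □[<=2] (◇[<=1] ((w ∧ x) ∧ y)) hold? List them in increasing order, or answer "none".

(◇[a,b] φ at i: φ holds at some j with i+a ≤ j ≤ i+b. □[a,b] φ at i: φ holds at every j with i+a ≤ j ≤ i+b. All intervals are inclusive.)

5

Evaluate at each i in [0,5]:
  i=0: ✗ (fails at j=2)
  i=1: ✗ (fails at j=2)
  i=2: ✗ (fails at j=2)
  i=3: ✗ (fails at j=3)
  i=4: ✗ (fails at j=4)
  i=5: ✓ (all of [5,7])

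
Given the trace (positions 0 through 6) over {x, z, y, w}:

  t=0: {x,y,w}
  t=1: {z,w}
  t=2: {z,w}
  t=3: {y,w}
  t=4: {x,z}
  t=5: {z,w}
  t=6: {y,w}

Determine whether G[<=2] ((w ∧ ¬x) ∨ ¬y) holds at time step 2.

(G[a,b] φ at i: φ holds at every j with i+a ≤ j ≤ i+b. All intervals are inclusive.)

Yes

Check ((w ∧ ¬x) ∨ ¬y) at every j in [2,4]:
  j=2: true
  j=3: true
  j=4: true
All positions satisfy it → formula holds.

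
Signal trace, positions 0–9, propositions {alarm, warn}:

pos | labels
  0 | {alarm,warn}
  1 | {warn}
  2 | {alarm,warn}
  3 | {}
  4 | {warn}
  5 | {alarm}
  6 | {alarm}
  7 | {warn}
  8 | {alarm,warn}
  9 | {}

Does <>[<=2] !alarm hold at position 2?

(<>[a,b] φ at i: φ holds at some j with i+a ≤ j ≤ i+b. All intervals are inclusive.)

Holds

Check !alarm at each j in [2,4]:
  j=2: false
  j=3: true
  j=4: true
Found at j=3 → formula holds.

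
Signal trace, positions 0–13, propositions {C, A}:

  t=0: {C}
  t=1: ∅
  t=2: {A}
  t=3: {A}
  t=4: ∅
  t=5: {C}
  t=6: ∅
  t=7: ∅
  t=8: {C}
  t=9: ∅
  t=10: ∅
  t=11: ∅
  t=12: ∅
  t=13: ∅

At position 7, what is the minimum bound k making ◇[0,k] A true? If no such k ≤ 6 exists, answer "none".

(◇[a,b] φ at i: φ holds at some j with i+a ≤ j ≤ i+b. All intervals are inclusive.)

Scan j = 7,8,… for A:
  j=7: fails
  j=8: fails
  j=9: fails
  j=10: fails
  j=11: fails
  j=12: fails
  j=13: fails
No j in [7,13] satisfies it → none.

none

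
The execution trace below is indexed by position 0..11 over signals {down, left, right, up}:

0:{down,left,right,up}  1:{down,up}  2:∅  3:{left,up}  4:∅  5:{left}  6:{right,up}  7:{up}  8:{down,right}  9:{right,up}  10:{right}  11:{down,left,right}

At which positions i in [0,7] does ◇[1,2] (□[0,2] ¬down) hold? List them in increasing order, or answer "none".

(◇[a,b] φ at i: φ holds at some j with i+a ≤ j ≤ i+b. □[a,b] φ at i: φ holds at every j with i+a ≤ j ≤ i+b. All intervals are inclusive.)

Evaluate at each i in [0,7]:
  i=0: ✓ (witness j=2)
  i=1: ✓ (witness j=2)
  i=2: ✓ (witness j=3)
  i=3: ✓ (witness j=4)
  i=4: ✓ (witness j=5)
  i=5: ✗ (none in [6,7])
  i=6: ✗ (none in [7,8])
  i=7: ✗ (none in [8,9])

0, 1, 2, 3, 4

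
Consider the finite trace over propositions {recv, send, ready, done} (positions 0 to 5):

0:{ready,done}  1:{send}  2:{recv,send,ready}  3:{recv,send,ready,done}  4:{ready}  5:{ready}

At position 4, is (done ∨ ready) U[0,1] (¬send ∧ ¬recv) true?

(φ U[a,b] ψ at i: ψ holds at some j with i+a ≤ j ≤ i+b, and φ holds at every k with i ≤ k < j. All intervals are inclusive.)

True

Need some j in [4,5] with (¬send ∧ ¬recv), and (done ∨ ready) at every k in [4,j-1].
  j=4: (¬send ∧ ¬recv) holds; no prefix to check → satisfied.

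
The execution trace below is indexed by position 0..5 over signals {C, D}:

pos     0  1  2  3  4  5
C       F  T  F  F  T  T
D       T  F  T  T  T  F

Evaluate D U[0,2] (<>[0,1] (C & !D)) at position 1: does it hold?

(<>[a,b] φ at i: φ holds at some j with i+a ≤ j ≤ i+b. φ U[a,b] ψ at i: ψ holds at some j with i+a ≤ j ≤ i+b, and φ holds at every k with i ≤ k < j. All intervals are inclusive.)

True

Need some j in [1,3] with <>[0,1] (C & !D), and D at every k in [1,j-1].
  j=1: <>[0,1] (C & !D) holds; no prefix to check → satisfied.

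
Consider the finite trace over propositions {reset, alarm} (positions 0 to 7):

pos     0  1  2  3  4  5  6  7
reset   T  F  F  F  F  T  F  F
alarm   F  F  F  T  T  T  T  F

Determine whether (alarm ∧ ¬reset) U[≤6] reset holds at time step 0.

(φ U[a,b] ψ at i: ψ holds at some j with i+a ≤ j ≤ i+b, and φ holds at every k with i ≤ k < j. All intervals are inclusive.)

Yes

Need some j in [0,6] with reset, and (alarm ∧ ¬reset) at every k in [0,j-1].
  j=0: reset holds; no prefix to check → satisfied.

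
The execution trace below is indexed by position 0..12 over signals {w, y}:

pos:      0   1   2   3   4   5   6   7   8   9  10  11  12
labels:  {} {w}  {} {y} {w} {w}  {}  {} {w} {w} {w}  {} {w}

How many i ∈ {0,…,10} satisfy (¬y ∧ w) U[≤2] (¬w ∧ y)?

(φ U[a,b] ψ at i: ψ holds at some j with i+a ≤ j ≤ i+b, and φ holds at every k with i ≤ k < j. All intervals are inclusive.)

1

Evaluate at each i in [0,10]:
  i=0: ✗ (no rhs in [0,2])
  i=1: ✗ (lhs fails at k=2 before rhs at j=3)
  i=2: ✗ (lhs fails at k=2 before rhs at j=3)
  i=3: ✓ (rhs at j=3)
  i=4: ✗ (no rhs in [4,6])
  i=5: ✗ (no rhs in [5,7])
  i=6: ✗ (no rhs in [6,8])
  i=7: ✗ (no rhs in [7,9])
  i=8: ✗ (no rhs in [8,10])
  i=9: ✗ (no rhs in [9,11])
  i=10: ✗ (no rhs in [10,12])
Positions where it holds: {3} → 1.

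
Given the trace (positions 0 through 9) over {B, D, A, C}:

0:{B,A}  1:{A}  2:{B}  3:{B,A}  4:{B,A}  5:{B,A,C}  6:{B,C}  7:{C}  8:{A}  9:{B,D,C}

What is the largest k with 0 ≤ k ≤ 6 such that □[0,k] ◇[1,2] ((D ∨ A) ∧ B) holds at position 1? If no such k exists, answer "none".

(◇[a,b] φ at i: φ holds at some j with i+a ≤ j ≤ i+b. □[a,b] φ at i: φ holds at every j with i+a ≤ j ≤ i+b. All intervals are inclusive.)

3

◇[1,2] ((D ∨ A) ∧ B) must hold from j=1 onward; find where it first fails.
  j=1: holds
  j=2: holds
  j=3: holds
  j=4: holds
  j=5: fails
Holds on [1,4], so largest k = 3.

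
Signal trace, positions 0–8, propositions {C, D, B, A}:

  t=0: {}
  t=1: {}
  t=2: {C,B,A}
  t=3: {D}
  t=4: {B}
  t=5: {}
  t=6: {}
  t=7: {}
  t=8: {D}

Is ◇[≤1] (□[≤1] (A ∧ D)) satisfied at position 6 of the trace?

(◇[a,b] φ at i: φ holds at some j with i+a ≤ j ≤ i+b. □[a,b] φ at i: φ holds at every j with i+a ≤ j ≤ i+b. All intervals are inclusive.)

False

Check □[≤1] (A ∧ D) at each j in [6,7]:
  j=6: fails at 6
  j=7: fails at 7
No position in the window satisfies it → formula fails.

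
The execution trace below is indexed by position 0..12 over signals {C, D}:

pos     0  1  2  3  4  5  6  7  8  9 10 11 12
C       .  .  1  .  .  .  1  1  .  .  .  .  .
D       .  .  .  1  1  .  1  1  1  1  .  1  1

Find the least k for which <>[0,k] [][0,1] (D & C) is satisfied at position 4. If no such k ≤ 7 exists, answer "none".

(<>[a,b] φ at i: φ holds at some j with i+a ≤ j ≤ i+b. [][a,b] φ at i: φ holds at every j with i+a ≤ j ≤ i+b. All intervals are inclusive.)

2

Scan j = 4,5,… for [][0,1] (D & C):
  j=4: fails
  j=5: fails
  j=6: holds
First hit at j=6, so smallest k = 6-4 = 2.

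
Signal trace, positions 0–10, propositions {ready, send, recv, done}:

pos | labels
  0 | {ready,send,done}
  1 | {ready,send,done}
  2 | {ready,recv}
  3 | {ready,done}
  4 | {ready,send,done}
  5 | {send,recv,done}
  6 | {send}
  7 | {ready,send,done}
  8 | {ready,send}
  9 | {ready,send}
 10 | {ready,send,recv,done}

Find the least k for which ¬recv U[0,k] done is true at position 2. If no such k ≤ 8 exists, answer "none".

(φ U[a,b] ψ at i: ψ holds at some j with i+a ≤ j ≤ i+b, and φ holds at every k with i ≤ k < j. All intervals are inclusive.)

none

Need earliest j ≥ 2 with done, and ¬recv at every k in [2,j-1].
  j=2: rhs fails.
  j=3: rhs holds but lhs fails at k=2.
  j=4: rhs holds but lhs fails at k=2.
  j=5: rhs holds but lhs fails at k=2.
  j=6: rhs fails.
  j=7: rhs holds but lhs fails at k=2.
  j=8: rhs fails.
  j=9: rhs fails.
  j=10: rhs holds but lhs fails at k=2.
No witness within the range → none.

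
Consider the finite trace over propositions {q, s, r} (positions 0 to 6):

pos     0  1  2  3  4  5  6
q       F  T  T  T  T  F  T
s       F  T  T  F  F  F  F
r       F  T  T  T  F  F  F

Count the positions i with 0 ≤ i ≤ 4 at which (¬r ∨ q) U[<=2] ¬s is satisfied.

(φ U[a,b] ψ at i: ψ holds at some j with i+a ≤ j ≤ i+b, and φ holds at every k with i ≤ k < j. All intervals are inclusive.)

Evaluate at each i in [0,4]:
  i=0: ✓ (rhs at j=0)
  i=1: ✓ (rhs at j=3; lhs holds on [1,2])
  i=2: ✓ (rhs at j=3; lhs holds on [2,2])
  i=3: ✓ (rhs at j=3)
  i=4: ✓ (rhs at j=4)
Positions where it holds: {0, 1, 2, 3, 4} → 5.

5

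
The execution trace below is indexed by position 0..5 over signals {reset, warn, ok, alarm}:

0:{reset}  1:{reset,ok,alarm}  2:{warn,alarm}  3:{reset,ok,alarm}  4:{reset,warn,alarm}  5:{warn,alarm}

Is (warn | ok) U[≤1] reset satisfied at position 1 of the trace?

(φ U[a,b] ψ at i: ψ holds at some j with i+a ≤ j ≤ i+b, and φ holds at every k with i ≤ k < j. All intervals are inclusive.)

Need some j in [1,2] with reset, and (warn | ok) at every k in [1,j-1].
  j=1: reset holds; no prefix to check → satisfied.

Holds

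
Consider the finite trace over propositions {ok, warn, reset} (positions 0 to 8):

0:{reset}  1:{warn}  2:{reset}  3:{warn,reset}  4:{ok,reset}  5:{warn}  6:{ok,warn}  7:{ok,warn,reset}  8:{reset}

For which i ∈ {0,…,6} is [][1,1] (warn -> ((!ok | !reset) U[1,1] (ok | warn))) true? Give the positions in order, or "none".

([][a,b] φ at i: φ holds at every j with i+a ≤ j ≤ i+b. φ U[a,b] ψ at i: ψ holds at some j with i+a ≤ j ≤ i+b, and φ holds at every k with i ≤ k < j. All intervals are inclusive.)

1, 2, 3, 4, 5

Evaluate at each i in [0,6]:
  i=0: ✗ (fails at j=1)
  i=1: ✓ (all of [2,2])
  i=2: ✓ (all of [3,3])
  i=3: ✓ (all of [4,4])
  i=4: ✓ (all of [5,5])
  i=5: ✓ (all of [6,6])
  i=6: ✗ (fails at j=7)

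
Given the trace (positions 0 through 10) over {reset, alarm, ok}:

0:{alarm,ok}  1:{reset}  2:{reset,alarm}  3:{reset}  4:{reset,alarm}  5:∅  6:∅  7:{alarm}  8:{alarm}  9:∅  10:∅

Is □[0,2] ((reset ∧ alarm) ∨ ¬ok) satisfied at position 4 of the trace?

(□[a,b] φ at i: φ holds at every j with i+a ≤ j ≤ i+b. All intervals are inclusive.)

Check ((reset ∧ alarm) ∨ ¬ok) at every j in [4,6]:
  j=4: true
  j=5: true
  j=6: true
All positions satisfy it → formula holds.

Holds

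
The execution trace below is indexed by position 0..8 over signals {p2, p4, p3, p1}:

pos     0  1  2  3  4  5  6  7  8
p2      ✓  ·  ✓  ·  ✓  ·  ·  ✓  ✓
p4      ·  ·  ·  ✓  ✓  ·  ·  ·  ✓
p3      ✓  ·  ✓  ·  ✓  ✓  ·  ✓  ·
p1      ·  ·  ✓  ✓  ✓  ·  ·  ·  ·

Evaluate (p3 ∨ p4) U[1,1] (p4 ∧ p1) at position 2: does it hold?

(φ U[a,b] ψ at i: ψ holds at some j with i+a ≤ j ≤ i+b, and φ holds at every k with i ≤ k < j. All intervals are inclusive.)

Need some j in [3,3] with (p4 ∧ p1), and (p3 ∨ p4) at every k in [2,j-1].
  j=3: (p4 ∧ p1) holds; (p3 ∨ p4) holds at every k in [2,2] → satisfied.

Holds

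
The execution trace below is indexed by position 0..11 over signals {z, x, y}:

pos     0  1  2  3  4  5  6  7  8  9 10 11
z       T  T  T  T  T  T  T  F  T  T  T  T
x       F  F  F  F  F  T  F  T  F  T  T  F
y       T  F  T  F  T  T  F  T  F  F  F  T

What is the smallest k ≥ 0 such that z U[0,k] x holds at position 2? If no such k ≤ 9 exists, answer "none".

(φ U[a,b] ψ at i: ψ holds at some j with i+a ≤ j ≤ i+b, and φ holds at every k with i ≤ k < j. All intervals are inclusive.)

Need earliest j ≥ 2 with x, and z at every k in [2,j-1].
  j=2: rhs fails.
  j=3: rhs fails.
  j=4: rhs fails.
  j=5: rhs holds; lhs holds on [2,4]. k = 3.

3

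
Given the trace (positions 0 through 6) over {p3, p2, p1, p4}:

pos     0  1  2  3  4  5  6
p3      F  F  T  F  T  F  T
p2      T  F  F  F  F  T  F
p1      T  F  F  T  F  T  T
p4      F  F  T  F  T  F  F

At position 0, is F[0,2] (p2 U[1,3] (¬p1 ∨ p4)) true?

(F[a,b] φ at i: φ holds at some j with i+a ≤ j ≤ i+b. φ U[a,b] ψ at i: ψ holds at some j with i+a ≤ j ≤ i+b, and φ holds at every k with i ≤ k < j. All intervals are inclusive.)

Check (p2 U[1,3] (¬p1 ∨ p4)) at each j in [0,2]:
  j=0: holds
  j=1: fails
  j=2: fails
Found at j=0 → formula holds.

Yes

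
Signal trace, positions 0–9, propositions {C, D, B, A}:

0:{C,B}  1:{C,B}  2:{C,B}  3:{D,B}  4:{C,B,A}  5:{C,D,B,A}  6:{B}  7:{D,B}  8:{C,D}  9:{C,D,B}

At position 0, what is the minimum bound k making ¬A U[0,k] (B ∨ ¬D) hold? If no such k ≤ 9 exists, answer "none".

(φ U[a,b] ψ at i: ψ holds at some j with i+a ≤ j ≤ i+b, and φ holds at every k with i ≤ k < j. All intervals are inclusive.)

Need earliest j ≥ 0 with (B ∨ ¬D), and ¬A at every k in [0,j-1].
  j=0: rhs holds (empty prefix). k = 0.

0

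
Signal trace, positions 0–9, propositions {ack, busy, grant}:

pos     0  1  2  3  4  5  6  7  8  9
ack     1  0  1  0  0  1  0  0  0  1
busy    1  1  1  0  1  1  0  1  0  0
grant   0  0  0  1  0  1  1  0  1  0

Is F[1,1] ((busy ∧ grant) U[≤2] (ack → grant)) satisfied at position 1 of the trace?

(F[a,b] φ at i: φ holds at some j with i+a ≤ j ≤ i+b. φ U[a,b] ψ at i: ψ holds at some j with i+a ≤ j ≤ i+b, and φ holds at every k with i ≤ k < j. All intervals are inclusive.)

No

Check ((busy ∧ grant) U[≤2] (ack → grant)) at each j in [2,2]:
  j=2: fails
No position in the window satisfies it → formula fails.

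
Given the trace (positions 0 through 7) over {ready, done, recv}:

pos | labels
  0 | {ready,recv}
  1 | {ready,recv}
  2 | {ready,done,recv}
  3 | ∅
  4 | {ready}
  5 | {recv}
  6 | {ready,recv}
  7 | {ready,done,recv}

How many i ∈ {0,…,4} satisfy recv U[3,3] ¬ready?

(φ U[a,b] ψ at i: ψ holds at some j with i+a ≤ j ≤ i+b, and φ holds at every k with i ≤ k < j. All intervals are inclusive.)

1

Evaluate at each i in [0,4]:
  i=0: ✓ (rhs at j=3; lhs holds on [0,2])
  i=1: ✗ (no rhs in [4,4])
  i=2: ✗ (lhs fails at k=3 before rhs at j=5)
  i=3: ✗ (no rhs in [6,6])
  i=4: ✗ (no rhs in [7,7])
Positions where it holds: {0} → 1.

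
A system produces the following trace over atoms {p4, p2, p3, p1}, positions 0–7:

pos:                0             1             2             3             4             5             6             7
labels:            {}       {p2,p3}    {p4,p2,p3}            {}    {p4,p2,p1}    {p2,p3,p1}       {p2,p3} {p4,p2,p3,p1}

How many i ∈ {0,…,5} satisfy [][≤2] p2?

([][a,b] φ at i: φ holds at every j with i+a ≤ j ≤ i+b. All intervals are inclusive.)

Evaluate at each i in [0,5]:
  i=0: ✗ (fails at j=0)
  i=1: ✗ (fails at j=3)
  i=2: ✗ (fails at j=3)
  i=3: ✗ (fails at j=3)
  i=4: ✓ (all of [4,6])
  i=5: ✓ (all of [5,7])
Positions where it holds: {4, 5} → 2.

2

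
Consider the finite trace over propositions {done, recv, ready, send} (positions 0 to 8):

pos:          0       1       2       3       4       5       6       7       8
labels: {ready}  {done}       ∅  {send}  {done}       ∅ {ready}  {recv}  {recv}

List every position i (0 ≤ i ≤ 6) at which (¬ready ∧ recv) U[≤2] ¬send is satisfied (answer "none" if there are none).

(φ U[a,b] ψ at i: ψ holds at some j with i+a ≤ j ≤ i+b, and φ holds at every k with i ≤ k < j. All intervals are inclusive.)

0, 1, 2, 4, 5, 6

Evaluate at each i in [0,6]:
  i=0: ✓ (rhs at j=0)
  i=1: ✓ (rhs at j=1)
  i=2: ✓ (rhs at j=2)
  i=3: ✗ (lhs fails at k=3 before rhs at j=4)
  i=4: ✓ (rhs at j=4)
  i=5: ✓ (rhs at j=5)
  i=6: ✓ (rhs at j=6)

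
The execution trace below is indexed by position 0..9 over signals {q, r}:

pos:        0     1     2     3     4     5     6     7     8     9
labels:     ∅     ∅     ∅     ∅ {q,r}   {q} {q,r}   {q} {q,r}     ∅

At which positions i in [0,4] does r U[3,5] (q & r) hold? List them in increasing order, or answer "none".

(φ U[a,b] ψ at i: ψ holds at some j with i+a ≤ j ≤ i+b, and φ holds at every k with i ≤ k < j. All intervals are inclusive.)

none

Evaluate at each i in [0,4]:
  i=0: ✗ (lhs fails at k=0 before rhs at j=4)
  i=1: ✗ (lhs fails at k=1 before rhs at j=4)
  i=2: ✗ (lhs fails at k=2 before rhs at j=6)
  i=3: ✗ (lhs fails at k=3 before rhs at j=6)
  i=4: ✗ (lhs fails at k=5 before rhs at j=8)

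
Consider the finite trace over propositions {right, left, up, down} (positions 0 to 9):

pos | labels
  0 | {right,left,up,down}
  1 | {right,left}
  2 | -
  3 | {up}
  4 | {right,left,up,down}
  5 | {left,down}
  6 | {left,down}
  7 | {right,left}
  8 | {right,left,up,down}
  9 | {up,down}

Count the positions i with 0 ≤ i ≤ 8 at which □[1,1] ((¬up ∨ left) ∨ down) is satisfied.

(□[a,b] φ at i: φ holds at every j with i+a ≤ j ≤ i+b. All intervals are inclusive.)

8

Evaluate at each i in [0,8]:
  i=0: ✓ (all of [1,1])
  i=1: ✓ (all of [2,2])
  i=2: ✗ (fails at j=3)
  i=3: ✓ (all of [4,4])
  i=4: ✓ (all of [5,5])
  i=5: ✓ (all of [6,6])
  i=6: ✓ (all of [7,7])
  i=7: ✓ (all of [8,8])
  i=8: ✓ (all of [9,9])
Positions where it holds: {0, 1, 3, 4, 5, 6, 7, 8} → 8.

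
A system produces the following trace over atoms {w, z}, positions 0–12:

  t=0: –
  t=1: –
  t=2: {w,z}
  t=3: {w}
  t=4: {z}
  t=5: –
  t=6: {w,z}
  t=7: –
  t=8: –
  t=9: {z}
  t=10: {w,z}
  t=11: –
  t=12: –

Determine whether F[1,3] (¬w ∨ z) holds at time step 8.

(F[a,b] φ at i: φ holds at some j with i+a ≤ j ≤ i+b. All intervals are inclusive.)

Check (¬w ∨ z) at each j in [9,11]:
  j=9: true
  j=10: true
  j=11: true
Found at j=9 → formula holds.

Yes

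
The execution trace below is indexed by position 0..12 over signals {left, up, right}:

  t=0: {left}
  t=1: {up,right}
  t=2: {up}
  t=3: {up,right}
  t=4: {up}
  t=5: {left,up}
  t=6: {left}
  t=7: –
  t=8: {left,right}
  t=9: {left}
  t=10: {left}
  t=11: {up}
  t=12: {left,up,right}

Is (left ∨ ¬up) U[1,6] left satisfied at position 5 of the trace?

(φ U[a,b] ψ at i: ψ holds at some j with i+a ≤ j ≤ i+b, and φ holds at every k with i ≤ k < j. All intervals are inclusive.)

Yes

Need some j in [6,11] with left, and (left ∨ ¬up) at every k in [5,j-1].
  j=6: left holds; (left ∨ ¬up) holds at every k in [5,5] → satisfied.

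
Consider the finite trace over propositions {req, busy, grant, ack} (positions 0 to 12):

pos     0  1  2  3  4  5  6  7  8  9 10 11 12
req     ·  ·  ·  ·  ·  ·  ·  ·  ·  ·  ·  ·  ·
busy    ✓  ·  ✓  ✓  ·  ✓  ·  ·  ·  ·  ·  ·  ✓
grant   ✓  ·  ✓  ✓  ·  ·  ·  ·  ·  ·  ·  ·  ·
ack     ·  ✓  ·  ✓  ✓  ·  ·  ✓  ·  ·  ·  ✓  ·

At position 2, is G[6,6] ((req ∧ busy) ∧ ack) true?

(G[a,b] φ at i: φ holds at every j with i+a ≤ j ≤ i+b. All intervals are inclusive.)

Check ((req ∧ busy) ∧ ack) at every j in [8,8]:
  j=8: false
Fails at j=8 → formula fails.

No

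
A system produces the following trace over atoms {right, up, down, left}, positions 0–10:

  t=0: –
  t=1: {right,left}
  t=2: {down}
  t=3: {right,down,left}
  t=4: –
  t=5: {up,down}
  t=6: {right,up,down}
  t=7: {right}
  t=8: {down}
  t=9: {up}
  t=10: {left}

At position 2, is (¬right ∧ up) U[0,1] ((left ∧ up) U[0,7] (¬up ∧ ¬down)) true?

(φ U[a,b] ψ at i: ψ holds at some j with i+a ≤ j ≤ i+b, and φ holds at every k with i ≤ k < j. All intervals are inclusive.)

Need some j in [2,3] with ((left ∧ up) U[0,7] (¬up ∧ ¬down)), and (¬right ∧ up) at every k in [2,j-1].
  j=2: ((left ∧ up) U[0,7] (¬up ∧ ¬down)) — fails.
  j=3: ((left ∧ up) U[0,7] (¬up ∧ ¬down)) — fails.
No j in the window works → until fails.

No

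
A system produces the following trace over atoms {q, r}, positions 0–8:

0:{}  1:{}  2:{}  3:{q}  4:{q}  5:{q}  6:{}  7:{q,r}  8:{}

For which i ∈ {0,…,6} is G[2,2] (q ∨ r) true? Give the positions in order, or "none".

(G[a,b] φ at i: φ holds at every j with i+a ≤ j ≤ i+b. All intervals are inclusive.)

Evaluate at each i in [0,6]:
  i=0: ✗ (fails at j=2)
  i=1: ✓ (all of [3,3])
  i=2: ✓ (all of [4,4])
  i=3: ✓ (all of [5,5])
  i=4: ✗ (fails at j=6)
  i=5: ✓ (all of [7,7])
  i=6: ✗ (fails at j=8)

1, 2, 3, 5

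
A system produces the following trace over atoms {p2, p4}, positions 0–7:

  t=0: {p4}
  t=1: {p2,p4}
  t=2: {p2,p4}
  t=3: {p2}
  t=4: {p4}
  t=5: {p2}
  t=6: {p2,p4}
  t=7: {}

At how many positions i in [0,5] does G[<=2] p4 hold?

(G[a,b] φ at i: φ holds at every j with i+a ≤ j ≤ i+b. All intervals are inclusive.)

1

Evaluate at each i in [0,5]:
  i=0: ✓ (all of [0,2])
  i=1: ✗ (fails at j=3)
  i=2: ✗ (fails at j=3)
  i=3: ✗ (fails at j=3)
  i=4: ✗ (fails at j=5)
  i=5: ✗ (fails at j=5)
Positions where it holds: {0} → 1.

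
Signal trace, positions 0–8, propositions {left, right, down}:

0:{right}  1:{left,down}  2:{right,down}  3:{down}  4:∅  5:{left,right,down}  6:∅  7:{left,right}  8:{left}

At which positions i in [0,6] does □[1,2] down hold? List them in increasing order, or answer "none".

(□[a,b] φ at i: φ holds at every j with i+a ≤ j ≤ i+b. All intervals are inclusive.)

0, 1

Evaluate at each i in [0,6]:
  i=0: ✓ (all of [1,2])
  i=1: ✓ (all of [2,3])
  i=2: ✗ (fails at j=4)
  i=3: ✗ (fails at j=4)
  i=4: ✗ (fails at j=6)
  i=5: ✗ (fails at j=6)
  i=6: ✗ (fails at j=7)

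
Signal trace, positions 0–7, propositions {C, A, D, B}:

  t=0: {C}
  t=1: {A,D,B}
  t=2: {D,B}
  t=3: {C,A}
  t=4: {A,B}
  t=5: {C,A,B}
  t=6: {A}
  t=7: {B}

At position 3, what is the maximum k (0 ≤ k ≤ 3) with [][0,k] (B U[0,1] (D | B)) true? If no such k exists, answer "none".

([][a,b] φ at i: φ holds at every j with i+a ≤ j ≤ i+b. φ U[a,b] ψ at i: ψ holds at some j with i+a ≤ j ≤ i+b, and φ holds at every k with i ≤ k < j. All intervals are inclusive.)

none

(B U[0,1] (D | B)) must hold from j=3 onward; find where it first fails.
  j=3: fails → no k works.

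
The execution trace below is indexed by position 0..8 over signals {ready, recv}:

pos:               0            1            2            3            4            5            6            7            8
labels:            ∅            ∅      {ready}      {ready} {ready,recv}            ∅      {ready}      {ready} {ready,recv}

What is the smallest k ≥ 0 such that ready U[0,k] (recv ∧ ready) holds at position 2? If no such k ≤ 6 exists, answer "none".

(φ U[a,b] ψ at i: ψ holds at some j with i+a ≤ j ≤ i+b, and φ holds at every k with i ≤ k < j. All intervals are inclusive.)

2

Need earliest j ≥ 2 with (recv ∧ ready), and ready at every k in [2,j-1].
  j=2: rhs fails.
  j=3: rhs fails.
  j=4: rhs holds; lhs holds on [2,3]. k = 2.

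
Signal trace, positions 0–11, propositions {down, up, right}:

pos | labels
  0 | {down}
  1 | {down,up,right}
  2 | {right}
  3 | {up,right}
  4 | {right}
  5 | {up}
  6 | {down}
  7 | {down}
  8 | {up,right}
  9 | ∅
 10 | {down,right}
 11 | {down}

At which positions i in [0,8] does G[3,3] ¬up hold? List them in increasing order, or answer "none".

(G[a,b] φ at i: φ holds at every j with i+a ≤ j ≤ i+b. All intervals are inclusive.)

1, 3, 4, 6, 7, 8

Evaluate at each i in [0,8]:
  i=0: ✗ (fails at j=3)
  i=1: ✓ (all of [4,4])
  i=2: ✗ (fails at j=5)
  i=3: ✓ (all of [6,6])
  i=4: ✓ (all of [7,7])
  i=5: ✗ (fails at j=8)
  i=6: ✓ (all of [9,9])
  i=7: ✓ (all of [10,10])
  i=8: ✓ (all of [11,11])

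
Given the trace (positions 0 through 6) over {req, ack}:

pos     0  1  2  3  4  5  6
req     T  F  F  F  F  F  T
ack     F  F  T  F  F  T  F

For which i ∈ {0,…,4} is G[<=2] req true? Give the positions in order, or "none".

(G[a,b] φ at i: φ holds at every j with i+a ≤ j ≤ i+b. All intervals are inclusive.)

none

Evaluate at each i in [0,4]:
  i=0: ✗ (fails at j=1)
  i=1: ✗ (fails at j=1)
  i=2: ✗ (fails at j=2)
  i=3: ✗ (fails at j=3)
  i=4: ✗ (fails at j=4)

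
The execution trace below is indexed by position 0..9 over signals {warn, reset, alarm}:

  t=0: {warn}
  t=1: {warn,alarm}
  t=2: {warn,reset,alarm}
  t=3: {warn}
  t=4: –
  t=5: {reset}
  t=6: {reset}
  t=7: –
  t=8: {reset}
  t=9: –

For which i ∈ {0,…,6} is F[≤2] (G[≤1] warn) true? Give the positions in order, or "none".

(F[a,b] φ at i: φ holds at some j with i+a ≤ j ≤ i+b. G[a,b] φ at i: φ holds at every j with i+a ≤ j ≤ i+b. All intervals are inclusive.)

Evaluate at each i in [0,6]:
  i=0: ✓ (witness j=0)
  i=1: ✓ (witness j=1)
  i=2: ✓ (witness j=2)
  i=3: ✗ (none in [3,5])
  i=4: ✗ (none in [4,6])
  i=5: ✗ (none in [5,7])
  i=6: ✗ (none in [6,8])

0, 1, 2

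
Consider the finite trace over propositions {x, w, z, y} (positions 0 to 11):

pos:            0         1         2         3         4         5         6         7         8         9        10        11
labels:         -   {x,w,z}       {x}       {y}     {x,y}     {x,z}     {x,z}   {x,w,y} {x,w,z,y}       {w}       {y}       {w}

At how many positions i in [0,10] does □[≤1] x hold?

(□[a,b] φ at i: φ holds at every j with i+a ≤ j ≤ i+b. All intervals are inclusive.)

5

Evaluate at each i in [0,10]:
  i=0: ✗ (fails at j=0)
  i=1: ✓ (all of [1,2])
  i=2: ✗ (fails at j=3)
  i=3: ✗ (fails at j=3)
  i=4: ✓ (all of [4,5])
  i=5: ✓ (all of [5,6])
  i=6: ✓ (all of [6,7])
  i=7: ✓ (all of [7,8])
  i=8: ✗ (fails at j=9)
  i=9: ✗ (fails at j=9)
  i=10: ✗ (fails at j=10)
Positions where it holds: {1, 4, 5, 6, 7} → 5.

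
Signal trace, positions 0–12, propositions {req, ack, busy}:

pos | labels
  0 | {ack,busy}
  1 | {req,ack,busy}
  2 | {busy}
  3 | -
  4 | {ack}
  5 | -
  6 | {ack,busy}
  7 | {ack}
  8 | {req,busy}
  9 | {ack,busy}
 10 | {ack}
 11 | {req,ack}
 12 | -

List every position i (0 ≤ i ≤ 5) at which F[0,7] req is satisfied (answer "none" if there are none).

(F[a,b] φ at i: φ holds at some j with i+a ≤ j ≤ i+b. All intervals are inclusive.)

0, 1, 2, 3, 4, 5

Evaluate at each i in [0,5]:
  i=0: ✓ (witness j=1)
  i=1: ✓ (witness j=1)
  i=2: ✓ (witness j=8)
  i=3: ✓ (witness j=8)
  i=4: ✓ (witness j=8)
  i=5: ✓ (witness j=8)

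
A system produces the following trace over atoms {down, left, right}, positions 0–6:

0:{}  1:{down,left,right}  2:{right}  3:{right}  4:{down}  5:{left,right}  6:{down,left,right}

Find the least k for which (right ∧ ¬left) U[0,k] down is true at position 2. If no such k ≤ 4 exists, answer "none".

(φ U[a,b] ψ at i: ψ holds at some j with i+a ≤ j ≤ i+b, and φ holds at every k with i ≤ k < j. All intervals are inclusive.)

Need earliest j ≥ 2 with down, and (right ∧ ¬left) at every k in [2,j-1].
  j=2: rhs fails.
  j=3: rhs fails.
  j=4: rhs holds; lhs holds on [2,3]. k = 2.

2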